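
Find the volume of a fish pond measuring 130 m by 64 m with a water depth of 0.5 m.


Base area = L * W = 130 * 64 = 8320 m^2
Volume = area * depth = 8320 * 0.5 = 4160 m^3

4160 m^3


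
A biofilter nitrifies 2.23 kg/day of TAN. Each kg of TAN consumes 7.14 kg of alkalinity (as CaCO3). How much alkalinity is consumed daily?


Alkalinity factor: 7.14 kg CaCO3 consumed per kg TAN nitrified
alk = 2.23 kg TAN * 7.14 = 15.9222 kg CaCO3/day

15.9222 kg CaCO3/day


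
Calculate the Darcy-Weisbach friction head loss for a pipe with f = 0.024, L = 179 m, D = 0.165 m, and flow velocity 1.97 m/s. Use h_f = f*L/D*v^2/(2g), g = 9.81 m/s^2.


v^2 = 1.97^2 = 3.8809 m^2/s^2
L/D = 179/0.165 = 1084.8485
h_f = f*(L/D)*v^2/(2g) = 0.024 * 1084.8485 * 3.8809 / 19.62 = 5.15008 m

5.15008 m


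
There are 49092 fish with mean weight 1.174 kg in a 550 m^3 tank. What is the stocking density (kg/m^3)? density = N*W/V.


Total biomass = 49092 fish * 1.174 kg = 57634.008 kg
Density = total biomass / volume = 57634.008 / 550 = 104.789 kg/m^3

104.789 kg/m^3


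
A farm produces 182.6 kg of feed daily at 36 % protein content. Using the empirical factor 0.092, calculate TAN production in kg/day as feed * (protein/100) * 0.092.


Protein in feed = 182.6 * 36/100 = 65.736 kg/day
TAN = protein * 0.092 = 65.736 * 0.092 = 6.047712 kg/day

6.047712 kg/day


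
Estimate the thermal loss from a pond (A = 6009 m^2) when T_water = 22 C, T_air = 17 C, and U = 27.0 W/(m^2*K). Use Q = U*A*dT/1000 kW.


Temperature difference dT = 22 - 17 = 5 K
Heat loss (W) = U * A * dT = 27.0 * 6009 * 5 = 811215 W
Convert to kW: 811215 / 1000 = 811.215 kW

811.215 kW


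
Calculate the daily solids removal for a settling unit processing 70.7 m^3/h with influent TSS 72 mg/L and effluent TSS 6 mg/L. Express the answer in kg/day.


Concentration drop: TSS_in - TSS_out = 72 - 6 = 66 mg/L
Hourly solids removed = Q * dTSS = 70.7 m^3/h * 66 mg/L = 4666.2 g/h  (m^3/h * mg/L = g/h)
Daily solids removed = 4666.2 * 24 = 111988.8 g/day
Convert g to kg: 111988.8 / 1000 = 111.9888 kg/day

111.9888 kg/day


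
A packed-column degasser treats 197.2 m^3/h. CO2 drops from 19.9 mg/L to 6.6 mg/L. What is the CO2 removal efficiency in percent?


CO2_out / CO2_in = 6.6 / 19.9 = 0.33165829
Fraction remaining = 0.33165829
efficiency = (1 - 0.33165829) * 100 = 66.8342 %

66.8342 %


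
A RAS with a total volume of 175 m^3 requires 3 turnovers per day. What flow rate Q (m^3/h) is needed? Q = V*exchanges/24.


Daily recirculation volume = 175 m^3 * 3 = 525 m^3/day
Flow rate Q = daily volume / 24 h = 525 / 24 = 21.875 m^3/h

21.875 m^3/h


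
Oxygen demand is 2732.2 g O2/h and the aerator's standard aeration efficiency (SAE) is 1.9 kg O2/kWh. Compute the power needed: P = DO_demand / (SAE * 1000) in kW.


SAE in g O2/kWh = 1.9 * 1000 = 1900 g/kWh
P = DO_demand / SAE_g = 2732.2 / 1900 = 1.438 kW

1.438 kW


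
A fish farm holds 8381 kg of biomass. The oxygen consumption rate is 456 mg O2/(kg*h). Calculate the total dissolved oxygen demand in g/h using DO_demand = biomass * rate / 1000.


Total O2 consumption (mg/h) = 8381 kg * 456 mg/(kg*h) = 3821736 mg/h
Convert to g/h: 3821736 / 1000 = 3821.736 g/h

3821.736 g/h


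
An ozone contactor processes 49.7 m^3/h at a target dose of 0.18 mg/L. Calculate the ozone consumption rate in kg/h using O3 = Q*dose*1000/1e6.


O3 demand (mg/h) = Q * dose * 1000 = 49.7 * 0.18 * 1000 = 8946 mg/h
Convert mg to kg: 8946 / 1e6 = 0.008946 kg/h

0.008946 kg/h


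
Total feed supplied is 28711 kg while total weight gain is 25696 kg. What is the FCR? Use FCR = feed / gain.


FCR = feed consumed / weight gained
FCR = 28711 kg / 25696 kg = 1.11733

1.11733


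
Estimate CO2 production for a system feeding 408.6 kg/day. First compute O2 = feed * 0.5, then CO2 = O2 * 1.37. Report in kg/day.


O2 = 408.6 * 0.5 = 204.3
CO2 = 204.3 * 1.37 = 279.891

279.891 kg/day


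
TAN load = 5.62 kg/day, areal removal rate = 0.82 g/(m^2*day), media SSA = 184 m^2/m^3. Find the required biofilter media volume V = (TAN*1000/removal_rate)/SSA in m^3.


A = 5.62*1000 / 0.82 = 6853.6585 m^2
V = 6853.6585 / 184 = 37.2481

37.2481 m^3


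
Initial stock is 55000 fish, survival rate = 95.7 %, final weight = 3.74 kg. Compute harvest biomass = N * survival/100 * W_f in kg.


Survivors = 55000 * 95.7/100 = 52635 fish
Harvest biomass = survivors * W_f = 52635 * 3.74 = 196854.9 kg

196854.9 kg


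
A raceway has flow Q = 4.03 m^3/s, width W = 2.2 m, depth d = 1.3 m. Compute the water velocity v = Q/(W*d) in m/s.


Cross-sectional area = W * d = 2.2 * 1.3 = 2.86 m^2
Velocity = Q / A = 4.03 / 2.86 = 1.40909 m/s

1.40909 m/s


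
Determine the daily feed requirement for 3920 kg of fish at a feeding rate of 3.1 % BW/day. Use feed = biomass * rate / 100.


Feeding rate fraction = 3.1% / 100 = 0.031
Daily feed = 3920 kg * 0.031 = 121.52 kg/day

121.52 kg/day


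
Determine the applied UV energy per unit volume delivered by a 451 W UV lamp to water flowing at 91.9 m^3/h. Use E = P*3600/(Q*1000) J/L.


Energy delivered per hour = 451 W * 3600 s = 1623600 J/h
Volume treated per hour = 91.9 m^3/h * 1000 = 91900 L/h
dose = 1623600 / 91900 = 17.667 J/L

17.667 J/L


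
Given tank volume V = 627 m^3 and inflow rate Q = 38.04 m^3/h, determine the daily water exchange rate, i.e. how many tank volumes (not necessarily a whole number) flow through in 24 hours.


Daily flow volume = 38.04 m^3/h * 24 h = 912.96 m^3/day
Exchanges = daily flow / tank volume = 912.96 / 627 = 1.45608 exchanges/day

1.45608 exchanges/day


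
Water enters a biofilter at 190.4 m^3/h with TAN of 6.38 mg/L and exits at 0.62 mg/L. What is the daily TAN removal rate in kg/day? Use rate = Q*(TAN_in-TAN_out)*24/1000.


Concentration drop: TAN_in - TAN_out = 6.38 - 0.62 = 5.76 mg/L
Hourly TAN removed = Q * dTAN = 190.4 m^3/h * 5.76 mg/L = 1096.704 g/h  (m^3/h * mg/L = g/h)
Daily TAN removed = 1096.704 * 24 = 26320.896 g/day
Convert to kg/day: 26320.896 / 1000 = 26.320896 kg/day

26.320896 kg/day


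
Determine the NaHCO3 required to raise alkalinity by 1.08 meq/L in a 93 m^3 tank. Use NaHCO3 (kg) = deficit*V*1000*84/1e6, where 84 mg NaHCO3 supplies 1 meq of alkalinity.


Tank volume in L = 93 m^3 * 1000 = 93000 L
Total meq required = 1.08 meq/L * 93000 L = 100440 meq
NaHCO3 mass = 100440 meq * 84 mg/meq / 1e6 = 8.43696 kg

8.43696 kg


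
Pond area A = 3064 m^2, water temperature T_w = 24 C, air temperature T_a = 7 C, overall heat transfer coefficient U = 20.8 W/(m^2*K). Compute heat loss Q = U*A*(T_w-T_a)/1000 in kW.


Temperature difference dT = 24 - 7 = 17 K
Heat loss (W) = U * A * dT = 20.8 * 3064 * 17 = 1083430.4 W
Convert to kW: 1083430.4 / 1000 = 1083.4304 kW

1083.4304 kW


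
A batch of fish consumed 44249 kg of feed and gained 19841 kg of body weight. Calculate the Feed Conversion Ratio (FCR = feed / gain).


FCR = feed consumed / weight gained
FCR = 44249 kg / 19841 kg = 2.23018

2.23018


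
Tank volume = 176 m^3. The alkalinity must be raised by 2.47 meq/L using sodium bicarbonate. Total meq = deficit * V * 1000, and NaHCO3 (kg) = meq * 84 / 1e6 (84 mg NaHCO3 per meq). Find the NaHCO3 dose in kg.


Tank volume in L = 176 m^3 * 1000 = 176000 L
Total meq required = 2.47 meq/L * 176000 L = 434720 meq
NaHCO3 mass = 434720 meq * 84 mg/meq / 1e6 = 36.5165 kg

36.5165 kg


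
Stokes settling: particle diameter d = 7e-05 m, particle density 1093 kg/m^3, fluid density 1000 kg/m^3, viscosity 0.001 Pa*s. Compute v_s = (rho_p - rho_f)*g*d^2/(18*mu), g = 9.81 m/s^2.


Density difference: rho_p - rho_f = 1093 - 1000 = 93 kg/m^3
d^2 = (7e-05)^2 = 4.9e-09 m^2
Numerator = (rho_p - rho_f) * g * d^2 = 93 * 9.81 * 4.9e-09 = 4.470417e-06
Denominator = 18 * mu = 18 * 0.001 = 0.018
v_s = 4.470417e-06 / 0.018 = 2.48356e-04 m/s
Check: Re = rho_f * v_s * d / mu = 1000 * 2.48356e-04 * 7e-05 / 0.001 = 0.0174 < 1, so Stokes' law applies.

2.48356e-04 m/s


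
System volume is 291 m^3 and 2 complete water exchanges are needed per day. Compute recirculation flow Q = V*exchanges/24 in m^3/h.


Daily recirculation volume = 291 m^3 * 2 = 582 m^3/day
Flow rate Q = daily volume / 24 h = 582 / 24 = 24.25 m^3/h

24.25 m^3/h


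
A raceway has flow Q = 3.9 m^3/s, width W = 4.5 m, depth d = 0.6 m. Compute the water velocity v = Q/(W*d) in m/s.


Cross-sectional area = W * d = 4.5 * 0.6 = 2.7 m^2
Velocity = Q / A = 3.9 / 2.7 = 1.44444 m/s

1.44444 m/s


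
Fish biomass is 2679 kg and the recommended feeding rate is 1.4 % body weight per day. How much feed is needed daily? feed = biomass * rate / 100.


Feeding rate fraction = 1.4% / 100 = 0.014
Daily feed = 2679 kg * 0.014 = 37.506 kg/day

37.506 kg/day


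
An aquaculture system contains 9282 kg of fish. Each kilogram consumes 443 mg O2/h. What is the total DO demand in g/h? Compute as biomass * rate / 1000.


Total O2 consumption (mg/h) = 9282 kg * 443 mg/(kg*h) = 4111926 mg/h
Convert to g/h: 4111926 / 1000 = 4111.926 g/h

4111.926 g/h


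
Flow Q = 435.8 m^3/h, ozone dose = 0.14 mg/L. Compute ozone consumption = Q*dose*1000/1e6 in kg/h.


O3 demand (mg/h) = Q * dose * 1000 = 435.8 * 0.14 * 1000 = 61012 mg/h
Convert mg to kg: 61012 / 1e6 = 0.061012 kg/h

0.061012 kg/h


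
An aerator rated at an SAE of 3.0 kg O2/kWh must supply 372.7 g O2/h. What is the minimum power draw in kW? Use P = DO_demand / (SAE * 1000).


SAE in g O2/kWh = 3.0 * 1000 = 3000 g/kWh
P = DO_demand / SAE_g = 372.7 / 3000 = 0.124233 kW

0.124233 kW


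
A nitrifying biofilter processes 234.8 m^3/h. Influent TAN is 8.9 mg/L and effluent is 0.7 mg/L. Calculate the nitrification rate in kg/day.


Concentration drop: TAN_in - TAN_out = 8.9 - 0.7 = 8.2 mg/L
Hourly TAN removed = Q * dTAN = 234.8 m^3/h * 8.2 mg/L = 1925.36 g/h  (m^3/h * mg/L = g/h)
Daily TAN removed = 1925.36 * 24 = 46208.64 g/day
Convert to kg/day: 46208.64 / 1000 = 46.20864 kg/day

46.20864 kg/day


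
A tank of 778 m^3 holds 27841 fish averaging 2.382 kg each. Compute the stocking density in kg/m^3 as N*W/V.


Total biomass = 27841 fish * 2.382 kg = 66317.262 kg
Density = total biomass / volume = 66317.262 / 778 = 85.2407 kg/m^3

85.2407 kg/m^3


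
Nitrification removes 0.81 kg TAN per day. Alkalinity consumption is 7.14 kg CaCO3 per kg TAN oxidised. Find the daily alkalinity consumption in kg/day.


Alkalinity factor: 7.14 kg CaCO3 consumed per kg TAN nitrified
alk = 0.81 kg TAN * 7.14 = 5.7834 kg CaCO3/day

5.7834 kg CaCO3/day


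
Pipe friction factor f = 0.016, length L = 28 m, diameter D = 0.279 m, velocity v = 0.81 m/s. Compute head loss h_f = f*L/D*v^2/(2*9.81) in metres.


v^2 = 0.81^2 = 0.6561 m^2/s^2
L/D = 28/0.279 = 100.35842
h_f = f*(L/D)*v^2/(2g) = 0.016 * 100.35842 * 0.6561 / 19.62 = 0.0536964 m

0.0536964 m


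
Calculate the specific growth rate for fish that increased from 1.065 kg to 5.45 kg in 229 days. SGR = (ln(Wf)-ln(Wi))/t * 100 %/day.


ln(W_f) = ln(5.45) = 1.6956156
ln(W_i) = ln(1.065) = 0.062974799
ln(W_f) - ln(W_i) = 1.6956156 - 0.062974799 = 1.6326408
SGR = 1.6326408 / 229 * 100 = 0.712944 %/day

0.712944 %/day


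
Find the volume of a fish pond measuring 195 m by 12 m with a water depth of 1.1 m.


Base area = L * W = 195 * 12 = 2340 m^2
Volume = area * depth = 2340 * 1.1 = 2574 m^3

2574 m^3


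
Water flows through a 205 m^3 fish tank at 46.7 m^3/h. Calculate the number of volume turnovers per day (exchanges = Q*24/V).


Daily flow volume = 46.7 m^3/h * 24 h = 1120.8 m^3/day
Exchanges = daily flow / tank volume = 1120.8 / 205 = 5.46732 exchanges/day

5.46732 exchanges/day


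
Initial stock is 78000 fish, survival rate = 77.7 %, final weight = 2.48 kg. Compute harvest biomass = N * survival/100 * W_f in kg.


Survivors = 78000 * 77.7/100 = 60606 fish
Harvest biomass = survivors * W_f = 60606 * 2.48 = 150302.88 kg

150302.88 kg


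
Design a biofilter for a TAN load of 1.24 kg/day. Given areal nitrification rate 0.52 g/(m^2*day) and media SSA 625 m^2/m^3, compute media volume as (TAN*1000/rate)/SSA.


A = 1.24*1000 / 0.52 = 2384.6154 m^2
V = 2384.6154 / 625 = 3.81538

3.81538 m^3


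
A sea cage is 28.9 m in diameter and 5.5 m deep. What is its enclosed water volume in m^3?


r = d/2 = 28.9/2 = 14.45 m
Base area = pi*r^2 = pi*14.45^2 = 655.9724 m^2
Volume = 655.9724 * 5.5 = 3607.85 m^3

3607.85 m^3


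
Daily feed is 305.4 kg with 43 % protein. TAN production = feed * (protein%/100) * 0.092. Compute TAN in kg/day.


Protein in feed = 305.4 * 43/100 = 131.322 kg/day
TAN = protein * 0.092 = 131.322 * 0.092 = 12.081624 kg/day

12.081624 kg/day


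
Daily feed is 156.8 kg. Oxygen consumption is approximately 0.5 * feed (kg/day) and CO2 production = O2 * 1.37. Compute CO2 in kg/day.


O2 = 156.8 * 0.5 = 78.4
CO2 = 78.4 * 1.37 = 107.408

107.408 kg/day


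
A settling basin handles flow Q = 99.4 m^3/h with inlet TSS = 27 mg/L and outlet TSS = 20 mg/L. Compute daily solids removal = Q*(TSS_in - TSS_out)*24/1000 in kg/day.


Concentration drop: TSS_in - TSS_out = 27 - 20 = 7 mg/L
Hourly solids removed = Q * dTSS = 99.4 m^3/h * 7 mg/L = 695.8 g/h  (m^3/h * mg/L = g/h)
Daily solids removed = 695.8 * 24 = 16699.2 g/day
Convert g to kg: 16699.2 / 1000 = 16.6992 kg/day

16.6992 kg/day


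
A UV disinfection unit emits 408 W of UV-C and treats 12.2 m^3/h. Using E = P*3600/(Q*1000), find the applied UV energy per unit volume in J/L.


Energy delivered per hour = 408 W * 3600 s = 1468800 J/h
Volume treated per hour = 12.2 m^3/h * 1000 = 12200 L/h
dose = 1468800 / 12200 = 120.393 J/L

120.393 J/L


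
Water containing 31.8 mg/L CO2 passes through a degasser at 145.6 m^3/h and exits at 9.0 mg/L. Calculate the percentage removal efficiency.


CO2_out / CO2_in = 9.0 / 31.8 = 0.28301887
Fraction remaining = 0.28301887
efficiency = (1 - 0.28301887) * 100 = 71.6981 %

71.6981 %


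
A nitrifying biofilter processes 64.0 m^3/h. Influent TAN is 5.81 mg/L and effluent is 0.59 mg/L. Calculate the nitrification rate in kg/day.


Concentration drop: TAN_in - TAN_out = 5.81 - 0.59 = 5.22 mg/L
Hourly TAN removed = Q * dTAN = 64.0 m^3/h * 5.22 mg/L = 334.08 g/h  (m^3/h * mg/L = g/h)
Daily TAN removed = 334.08 * 24 = 8017.92 g/day
Convert to kg/day: 8017.92 / 1000 = 8.01792 kg/day

8.01792 kg/day


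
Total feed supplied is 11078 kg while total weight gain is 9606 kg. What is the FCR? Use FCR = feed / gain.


FCR = feed consumed / weight gained
FCR = 11078 kg / 9606 kg = 1.15324

1.15324


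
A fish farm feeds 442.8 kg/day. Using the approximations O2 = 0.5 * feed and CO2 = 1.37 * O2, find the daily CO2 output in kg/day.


O2 = 442.8 * 0.5 = 221.4
CO2 = 221.4 * 1.37 = 303.318

303.318 kg/day


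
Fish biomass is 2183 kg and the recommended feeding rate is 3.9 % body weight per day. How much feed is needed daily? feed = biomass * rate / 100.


Feeding rate fraction = 3.9% / 100 = 0.039
Daily feed = 2183 kg * 0.039 = 85.137 kg/day

85.137 kg/day


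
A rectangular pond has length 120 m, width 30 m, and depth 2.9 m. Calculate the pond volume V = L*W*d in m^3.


Base area = L * W = 120 * 30 = 3600 m^2
Volume = area * depth = 3600 * 2.9 = 10440 m^3

10440 m^3


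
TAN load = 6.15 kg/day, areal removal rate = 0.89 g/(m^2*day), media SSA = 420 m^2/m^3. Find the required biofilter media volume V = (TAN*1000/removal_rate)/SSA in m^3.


A = 6.15*1000 / 0.89 = 6910.1124 m^2
V = 6910.1124 / 420 = 16.4526

16.4526 m^3


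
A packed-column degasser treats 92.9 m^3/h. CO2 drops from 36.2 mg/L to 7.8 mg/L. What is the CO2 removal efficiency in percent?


CO2_out / CO2_in = 7.8 / 36.2 = 0.21546961
Fraction remaining = 0.21546961
efficiency = (1 - 0.21546961) * 100 = 78.453 %

78.453 %


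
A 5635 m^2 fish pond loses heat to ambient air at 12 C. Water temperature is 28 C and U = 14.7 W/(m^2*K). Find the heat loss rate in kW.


Temperature difference dT = 28 - 12 = 16 K
Heat loss (W) = U * A * dT = 14.7 * 5635 * 16 = 1325352 W
Convert to kW: 1325352 / 1000 = 1325.352 kW

1325.352 kW


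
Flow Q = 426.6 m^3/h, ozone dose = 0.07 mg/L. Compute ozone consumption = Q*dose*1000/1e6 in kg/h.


O3 demand (mg/h) = Q * dose * 1000 = 426.6 * 0.07 * 1000 = 29862 mg/h
Convert mg to kg: 29862 / 1e6 = 0.029862 kg/h

0.029862 kg/h


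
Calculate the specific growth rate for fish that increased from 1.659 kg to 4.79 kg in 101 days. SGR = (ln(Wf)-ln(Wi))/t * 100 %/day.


ln(W_f) = ln(4.79) = 1.5665304
ln(W_i) = ln(1.659) = 0.50621501
ln(W_f) - ln(W_i) = 1.5665304 - 0.50621501 = 1.0603154
SGR = 1.0603154 / 101 * 100 = 1.04982 %/day

1.04982 %/day


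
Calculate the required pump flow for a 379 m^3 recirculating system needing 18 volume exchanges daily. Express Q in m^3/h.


Daily recirculation volume = 379 m^3 * 18 = 6822 m^3/day
Flow rate Q = daily volume / 24 h = 6822 / 24 = 284.25 m^3/h

284.25 m^3/h


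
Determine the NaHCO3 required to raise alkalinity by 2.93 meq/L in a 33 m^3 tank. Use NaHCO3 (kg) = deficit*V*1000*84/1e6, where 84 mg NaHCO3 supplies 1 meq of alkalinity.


Tank volume in L = 33 m^3 * 1000 = 33000 L
Total meq required = 2.93 meq/L * 33000 L = 96690 meq
NaHCO3 mass = 96690 meq * 84 mg/meq / 1e6 = 8.12196 kg

8.12196 kg


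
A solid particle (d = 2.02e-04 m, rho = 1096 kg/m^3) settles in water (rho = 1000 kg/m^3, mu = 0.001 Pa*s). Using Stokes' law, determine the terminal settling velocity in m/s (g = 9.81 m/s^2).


Density difference: rho_p - rho_f = 1096 - 1000 = 96 kg/m^3
d^2 = (2.02e-04)^2 = 4.0804e-08 m^2
Numerator = (rho_p - rho_f) * g * d^2 = 96 * 9.81 * 4.0804e-08 = 3.8427575e-05
Denominator = 18 * mu = 18 * 0.001 = 0.018
v_s = 3.8427575e-05 / 0.018 = 0.00213487 m/s
Check: Re = rho_f * v_s * d / mu = 1000 * 0.00213487 * 2.02e-04 / 0.001 = 0.431 < 1, so Stokes' law applies.

0.00213487 m/s


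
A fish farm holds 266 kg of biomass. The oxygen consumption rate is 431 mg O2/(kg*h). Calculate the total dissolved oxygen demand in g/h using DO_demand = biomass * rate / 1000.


Total O2 consumption (mg/h) = 266 kg * 431 mg/(kg*h) = 114646 mg/h
Convert to g/h: 114646 / 1000 = 114.646 g/h

114.646 g/h


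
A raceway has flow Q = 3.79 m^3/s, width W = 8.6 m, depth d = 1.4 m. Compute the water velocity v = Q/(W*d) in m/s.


Cross-sectional area = W * d = 8.6 * 1.4 = 12.04 m^2
Velocity = Q / A = 3.79 / 12.04 = 0.314784 m/s

0.314784 m/s


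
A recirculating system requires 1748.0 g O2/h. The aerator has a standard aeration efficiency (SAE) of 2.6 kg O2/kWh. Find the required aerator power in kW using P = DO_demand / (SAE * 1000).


SAE in g O2/kWh = 2.6 * 1000 = 2600 g/kWh
P = DO_demand / SAE_g = 1748.0 / 2600 = 0.672308 kW

0.672308 kW


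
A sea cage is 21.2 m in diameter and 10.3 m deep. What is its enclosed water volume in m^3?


r = d/2 = 21.2/2 = 10.6 m
Base area = pi*r^2 = pi*10.6^2 = 352.98935 m^2
Volume = 352.98935 * 10.3 = 3635.79 m^3

3635.79 m^3


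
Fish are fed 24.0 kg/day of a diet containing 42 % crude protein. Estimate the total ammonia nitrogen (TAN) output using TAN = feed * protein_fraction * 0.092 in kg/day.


Protein in feed = 24.0 * 42/100 = 10.08 kg/day
TAN = protein * 0.092 = 10.08 * 0.092 = 0.92736 kg/day

0.92736 kg/day


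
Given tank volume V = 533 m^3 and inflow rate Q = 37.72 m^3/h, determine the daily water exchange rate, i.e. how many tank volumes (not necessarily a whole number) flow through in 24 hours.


Daily flow volume = 37.72 m^3/h * 24 h = 905.28 m^3/day
Exchanges = daily flow / tank volume = 905.28 / 533 = 1.69846 exchanges/day

1.69846 exchanges/day


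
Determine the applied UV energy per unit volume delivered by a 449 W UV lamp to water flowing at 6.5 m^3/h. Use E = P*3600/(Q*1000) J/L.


Energy delivered per hour = 449 W * 3600 s = 1616400 J/h
Volume treated per hour = 6.5 m^3/h * 1000 = 6500 L/h
dose = 1616400 / 6500 = 248.677 J/L

248.677 J/L


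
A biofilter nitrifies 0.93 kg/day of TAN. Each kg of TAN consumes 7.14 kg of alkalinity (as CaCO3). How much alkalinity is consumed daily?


Alkalinity factor: 7.14 kg CaCO3 consumed per kg TAN nitrified
alk = 0.93 kg TAN * 7.14 = 6.6402 kg CaCO3/day

6.6402 kg CaCO3/day


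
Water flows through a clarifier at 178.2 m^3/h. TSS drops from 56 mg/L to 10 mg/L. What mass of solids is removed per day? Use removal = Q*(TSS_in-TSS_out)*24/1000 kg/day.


Concentration drop: TSS_in - TSS_out = 56 - 10 = 46 mg/L
Hourly solids removed = Q * dTSS = 178.2 m^3/h * 46 mg/L = 8197.2 g/h  (m^3/h * mg/L = g/h)
Daily solids removed = 8197.2 * 24 = 196732.8 g/day
Convert g to kg: 196732.8 / 1000 = 196.7328 kg/day

196.7328 kg/day


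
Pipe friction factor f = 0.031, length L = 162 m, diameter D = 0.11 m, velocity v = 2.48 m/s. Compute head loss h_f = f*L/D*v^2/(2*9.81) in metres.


v^2 = 2.48^2 = 6.1504 m^2/s^2
L/D = 162/0.11 = 1472.7273
h_f = f*(L/D)*v^2/(2g) = 0.031 * 1472.7273 * 6.1504 / 19.62 = 14.3116 m

14.3116 m


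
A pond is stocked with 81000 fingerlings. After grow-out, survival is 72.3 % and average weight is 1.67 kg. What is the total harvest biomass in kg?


Survivors = 81000 * 72.3/100 = 58563 fish
Harvest biomass = survivors * W_f = 58563 * 1.67 = 97800.21 kg

97800.21 kg


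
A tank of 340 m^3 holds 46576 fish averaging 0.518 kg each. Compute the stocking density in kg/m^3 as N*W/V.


Total biomass = 46576 fish * 0.518 kg = 24126.368 kg
Density = total biomass / volume = 24126.368 / 340 = 70.9599 kg/m^3

70.9599 kg/m^3


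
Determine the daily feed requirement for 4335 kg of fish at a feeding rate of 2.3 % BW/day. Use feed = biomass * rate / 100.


Feeding rate fraction = 2.3% / 100 = 0.023
Daily feed = 4335 kg * 0.023 = 99.705 kg/day

99.705 kg/day


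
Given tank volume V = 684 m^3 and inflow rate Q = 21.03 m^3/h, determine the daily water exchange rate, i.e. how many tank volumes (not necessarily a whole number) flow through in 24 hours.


Daily flow volume = 21.03 m^3/h * 24 h = 504.72 m^3/day
Exchanges = daily flow / tank volume = 504.72 / 684 = 0.737895 exchanges/day

0.737895 exchanges/day


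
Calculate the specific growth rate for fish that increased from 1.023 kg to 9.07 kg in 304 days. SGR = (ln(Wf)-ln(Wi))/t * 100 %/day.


ln(W_f) = ln(9.07) = 2.2049723
ln(W_i) = ln(1.023) = 0.022739487
ln(W_f) - ln(W_i) = 2.2049723 - 0.022739487 = 2.1822328
SGR = 2.1822328 / 304 * 100 = 0.71784 %/day

0.71784 %/day


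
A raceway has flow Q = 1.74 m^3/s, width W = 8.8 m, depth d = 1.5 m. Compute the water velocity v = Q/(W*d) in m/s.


Cross-sectional area = W * d = 8.8 * 1.5 = 13.2 m^2
Velocity = Q / A = 1.74 / 13.2 = 0.131818 m/s

0.131818 m/s


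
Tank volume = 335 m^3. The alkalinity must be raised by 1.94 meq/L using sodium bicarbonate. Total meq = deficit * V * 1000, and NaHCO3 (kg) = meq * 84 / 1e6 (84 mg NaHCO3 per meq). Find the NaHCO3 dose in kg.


Tank volume in L = 335 m^3 * 1000 = 335000 L
Total meq required = 1.94 meq/L * 335000 L = 649900 meq
NaHCO3 mass = 649900 meq * 84 mg/meq / 1e6 = 54.5916 kg

54.5916 kg


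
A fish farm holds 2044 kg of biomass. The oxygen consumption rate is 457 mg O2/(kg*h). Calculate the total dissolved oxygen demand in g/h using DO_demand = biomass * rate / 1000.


Total O2 consumption (mg/h) = 2044 kg * 457 mg/(kg*h) = 934108 mg/h
Convert to g/h: 934108 / 1000 = 934.108 g/h

934.108 g/h


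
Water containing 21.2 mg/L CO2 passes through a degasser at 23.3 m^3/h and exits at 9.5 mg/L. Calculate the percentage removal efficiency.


CO2_out / CO2_in = 9.5 / 21.2 = 0.44811321
Fraction remaining = 0.44811321
efficiency = (1 - 0.44811321) * 100 = 55.1887 %

55.1887 %


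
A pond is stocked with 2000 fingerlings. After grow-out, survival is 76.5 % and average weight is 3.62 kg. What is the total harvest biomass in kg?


Survivors = 2000 * 76.5/100 = 1530 fish
Harvest biomass = survivors * W_f = 1530 * 3.62 = 5538.6 kg

5538.6 kg


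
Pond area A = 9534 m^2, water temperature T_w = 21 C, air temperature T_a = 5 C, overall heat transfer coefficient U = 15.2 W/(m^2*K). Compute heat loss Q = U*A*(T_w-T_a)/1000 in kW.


Temperature difference dT = 21 - 5 = 16 K
Heat loss (W) = U * A * dT = 15.2 * 9534 * 16 = 2318668.8 W
Convert to kW: 2318668.8 / 1000 = 2318.6688 kW

2318.6688 kW


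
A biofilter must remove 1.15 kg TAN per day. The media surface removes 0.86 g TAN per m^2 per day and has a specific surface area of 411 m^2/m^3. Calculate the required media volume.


A = 1.15*1000 / 0.86 = 1337.2093 m^2
V = 1337.2093 / 411 = 3.25355

3.25355 m^3


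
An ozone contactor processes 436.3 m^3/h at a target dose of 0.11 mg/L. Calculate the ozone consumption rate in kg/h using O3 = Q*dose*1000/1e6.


O3 demand (mg/h) = Q * dose * 1000 = 436.3 * 0.11 * 1000 = 47993 mg/h
Convert mg to kg: 47993 / 1e6 = 0.047993 kg/h

0.047993 kg/h


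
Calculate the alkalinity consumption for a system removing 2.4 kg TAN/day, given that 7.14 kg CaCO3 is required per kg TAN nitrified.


Alkalinity factor: 7.14 kg CaCO3 consumed per kg TAN nitrified
alk = 2.4 kg TAN * 7.14 = 17.136 kg CaCO3/day

17.136 kg CaCO3/day


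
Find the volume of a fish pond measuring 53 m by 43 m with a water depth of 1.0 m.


Base area = L * W = 53 * 43 = 2279 m^2
Volume = area * depth = 2279 * 1.0 = 2279 m^3

2279 m^3


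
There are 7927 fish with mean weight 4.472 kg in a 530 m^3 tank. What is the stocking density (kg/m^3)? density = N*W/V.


Total biomass = 7927 fish * 4.472 kg = 35449.544 kg
Density = total biomass / volume = 35449.544 / 530 = 66.8859 kg/m^3

66.8859 kg/m^3


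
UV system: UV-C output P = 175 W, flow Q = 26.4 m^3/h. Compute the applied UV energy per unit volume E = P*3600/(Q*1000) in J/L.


Energy delivered per hour = 175 W * 3600 s = 630000 J/h
Volume treated per hour = 26.4 m^3/h * 1000 = 26400 L/h
dose = 630000 / 26400 = 23.8636 J/L

23.8636 J/L


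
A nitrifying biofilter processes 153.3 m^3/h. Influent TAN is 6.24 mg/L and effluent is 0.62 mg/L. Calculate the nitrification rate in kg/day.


Concentration drop: TAN_in - TAN_out = 6.24 - 0.62 = 5.62 mg/L
Hourly TAN removed = Q * dTAN = 153.3 m^3/h * 5.62 mg/L = 861.546 g/h  (m^3/h * mg/L = g/h)
Daily TAN removed = 861.546 * 24 = 20677.104 g/day
Convert to kg/day: 20677.104 / 1000 = 20.677104 kg/day

20.677104 kg/day


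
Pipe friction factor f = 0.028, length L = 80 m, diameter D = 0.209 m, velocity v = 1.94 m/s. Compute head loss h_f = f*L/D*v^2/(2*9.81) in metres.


v^2 = 1.94^2 = 3.7636 m^2/s^2
L/D = 80/0.209 = 382.77512
h_f = f*(L/D)*v^2/(2g) = 0.028 * 382.77512 * 3.7636 / 19.62 = 2.05592 m

2.05592 m


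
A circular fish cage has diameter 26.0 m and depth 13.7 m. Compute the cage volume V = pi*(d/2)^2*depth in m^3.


r = d/2 = 26.0/2 = 13 m
Base area = pi*r^2 = pi*13^2 = 530.92916 m^2
Volume = 530.92916 * 13.7 = 7273.73 m^3

7273.73 m^3


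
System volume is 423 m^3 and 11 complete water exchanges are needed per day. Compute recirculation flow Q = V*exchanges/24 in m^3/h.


Daily recirculation volume = 423 m^3 * 11 = 4653 m^3/day
Flow rate Q = daily volume / 24 h = 4653 / 24 = 193.875 m^3/h

193.875 m^3/h


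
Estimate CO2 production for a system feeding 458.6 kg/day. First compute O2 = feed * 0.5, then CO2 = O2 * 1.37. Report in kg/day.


O2 = 458.6 * 0.5 = 229.3
CO2 = 229.3 * 1.37 = 314.141

314.141 kg/day


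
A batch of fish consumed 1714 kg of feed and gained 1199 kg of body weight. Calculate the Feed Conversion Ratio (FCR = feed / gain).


FCR = feed consumed / weight gained
FCR = 1714 kg / 1199 kg = 1.42952

1.42952


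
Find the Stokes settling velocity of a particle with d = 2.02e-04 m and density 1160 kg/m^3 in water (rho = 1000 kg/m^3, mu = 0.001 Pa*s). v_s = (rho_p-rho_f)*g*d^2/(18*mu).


Density difference: rho_p - rho_f = 1160 - 1000 = 160 kg/m^3
d^2 = (2.02e-04)^2 = 4.0804e-08 m^2
Numerator = (rho_p - rho_f) * g * d^2 = 160 * 9.81 * 4.0804e-08 = 6.4045958e-05
Denominator = 18 * mu = 18 * 0.001 = 0.018
v_s = 6.4045958e-05 / 0.018 = 0.00355811 m/s
Check: Re = rho_f * v_s * d / mu = 1000 * 0.00355811 * 2.02e-04 / 0.001 = 0.719 < 1, so Stokes' law applies.

0.00355811 m/s


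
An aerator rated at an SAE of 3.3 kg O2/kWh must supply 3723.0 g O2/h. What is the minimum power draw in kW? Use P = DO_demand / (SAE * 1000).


SAE in g O2/kWh = 3.3 * 1000 = 3300 g/kWh
P = DO_demand / SAE_g = 3723.0 / 3300 = 1.12818 kW

1.12818 kW


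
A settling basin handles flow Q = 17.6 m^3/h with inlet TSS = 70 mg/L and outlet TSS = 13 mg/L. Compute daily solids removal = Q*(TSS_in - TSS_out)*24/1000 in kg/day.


Concentration drop: TSS_in - TSS_out = 70 - 13 = 57 mg/L
Hourly solids removed = Q * dTSS = 17.6 m^3/h * 57 mg/L = 1003.2 g/h  (m^3/h * mg/L = g/h)
Daily solids removed = 1003.2 * 24 = 24076.8 g/day
Convert g to kg: 24076.8 / 1000 = 24.0768 kg/day

24.0768 kg/day


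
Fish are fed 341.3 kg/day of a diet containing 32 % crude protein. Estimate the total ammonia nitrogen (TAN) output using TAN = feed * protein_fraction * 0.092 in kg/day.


Protein in feed = 341.3 * 32/100 = 109.216 kg/day
TAN = protein * 0.092 = 109.216 * 0.092 = 10.047872 kg/day

10.047872 kg/day


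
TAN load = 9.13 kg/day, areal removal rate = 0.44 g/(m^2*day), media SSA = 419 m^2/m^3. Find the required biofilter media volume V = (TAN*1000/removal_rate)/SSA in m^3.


A = 9.13*1000 / 0.44 = 20750 m^2
V = 20750 / 419 = 49.5227

49.5227 m^3


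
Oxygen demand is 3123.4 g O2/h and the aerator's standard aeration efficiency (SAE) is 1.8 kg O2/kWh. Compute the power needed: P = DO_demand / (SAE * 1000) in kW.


SAE in g O2/kWh = 1.8 * 1000 = 1800 g/kWh
P = DO_demand / SAE_g = 3123.4 / 1800 = 1.73522 kW

1.73522 kW


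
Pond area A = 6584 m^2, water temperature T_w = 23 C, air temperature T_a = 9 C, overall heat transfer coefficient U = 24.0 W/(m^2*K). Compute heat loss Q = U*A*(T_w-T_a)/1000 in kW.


Temperature difference dT = 23 - 9 = 14 K
Heat loss (W) = U * A * dT = 24.0 * 6584 * 14 = 2212224 W
Convert to kW: 2212224 / 1000 = 2212.224 kW

2212.224 kW


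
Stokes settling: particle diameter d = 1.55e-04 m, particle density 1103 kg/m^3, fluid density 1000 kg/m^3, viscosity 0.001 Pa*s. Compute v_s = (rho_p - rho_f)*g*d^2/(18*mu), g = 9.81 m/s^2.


Density difference: rho_p - rho_f = 1103 - 1000 = 103 kg/m^3
d^2 = (1.55e-04)^2 = 2.4025e-08 m^2
Numerator = (rho_p - rho_f) * g * d^2 = 103 * 9.81 * 2.4025e-08 = 2.4275581e-05
Denominator = 18 * mu = 18 * 0.001 = 0.018
v_s = 2.4275581e-05 / 0.018 = 0.00134864 m/s
Check: Re = rho_f * v_s * d / mu = 1000 * 0.00134864 * 1.55e-04 / 0.001 = 0.209 < 1, so Stokes' law applies.

0.00134864 m/s


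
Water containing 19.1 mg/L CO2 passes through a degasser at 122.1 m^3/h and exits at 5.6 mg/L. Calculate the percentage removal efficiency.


CO2_out / CO2_in = 5.6 / 19.1 = 0.29319372
Fraction remaining = 0.29319372
efficiency = (1 - 0.29319372) * 100 = 70.6806 %

70.6806 %


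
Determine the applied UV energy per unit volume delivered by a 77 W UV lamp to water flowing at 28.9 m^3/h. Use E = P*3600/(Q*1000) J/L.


Energy delivered per hour = 77 W * 3600 s = 277200 J/h
Volume treated per hour = 28.9 m^3/h * 1000 = 28900 L/h
dose = 277200 / 28900 = 9.5917 J/L

9.5917 J/L


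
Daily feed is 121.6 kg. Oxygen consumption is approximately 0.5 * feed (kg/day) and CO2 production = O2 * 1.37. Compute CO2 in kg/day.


O2 = 121.6 * 0.5 = 60.8
CO2 = 60.8 * 1.37 = 83.296

83.296 kg/day


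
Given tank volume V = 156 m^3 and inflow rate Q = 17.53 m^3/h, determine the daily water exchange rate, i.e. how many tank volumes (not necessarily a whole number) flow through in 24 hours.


Daily flow volume = 17.53 m^3/h * 24 h = 420.72 m^3/day
Exchanges = daily flow / tank volume = 420.72 / 156 = 2.69692 exchanges/day

2.69692 exchanges/day


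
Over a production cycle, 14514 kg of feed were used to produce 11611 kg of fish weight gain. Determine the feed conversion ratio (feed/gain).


FCR = feed consumed / weight gained
FCR = 14514 kg / 11611 kg = 1.25002

1.25002


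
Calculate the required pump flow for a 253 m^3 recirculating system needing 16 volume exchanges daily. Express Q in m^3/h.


Daily recirculation volume = 253 m^3 * 16 = 4048 m^3/day
Flow rate Q = daily volume / 24 h = 4048 / 24 = 168.667 m^3/h

168.667 m^3/h


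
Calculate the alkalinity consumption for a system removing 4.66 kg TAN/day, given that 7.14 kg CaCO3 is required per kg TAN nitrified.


Alkalinity factor: 7.14 kg CaCO3 consumed per kg TAN nitrified
alk = 4.66 kg TAN * 7.14 = 33.2724 kg CaCO3/day

33.2724 kg CaCO3/day


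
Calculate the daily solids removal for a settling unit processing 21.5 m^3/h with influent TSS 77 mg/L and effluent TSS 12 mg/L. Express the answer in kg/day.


Concentration drop: TSS_in - TSS_out = 77 - 12 = 65 mg/L
Hourly solids removed = Q * dTSS = 21.5 m^3/h * 65 mg/L = 1397.5 g/h  (m^3/h * mg/L = g/h)
Daily solids removed = 1397.5 * 24 = 33540 g/day
Convert g to kg: 33540 / 1000 = 33.54 kg/day

33.54 kg/day


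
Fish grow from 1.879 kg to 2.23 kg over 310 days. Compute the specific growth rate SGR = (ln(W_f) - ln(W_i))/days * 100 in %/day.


ln(W_f) = ln(2.23) = 0.80200159
ln(W_i) = ln(1.879) = 0.63073972
ln(W_f) - ln(W_i) = 0.80200159 - 0.63073972 = 0.17126187
SGR = 0.17126187 / 310 * 100 = 0.0552458 %/day

0.0552458 %/day


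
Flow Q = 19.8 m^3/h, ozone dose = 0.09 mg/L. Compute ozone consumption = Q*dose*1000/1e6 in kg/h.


O3 demand (mg/h) = Q * dose * 1000 = 19.8 * 0.09 * 1000 = 1782 mg/h
Convert mg to kg: 1782 / 1e6 = 0.001782 kg/h

0.001782 kg/h


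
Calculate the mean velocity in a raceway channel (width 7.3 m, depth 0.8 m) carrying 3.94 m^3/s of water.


Cross-sectional area = W * d = 7.3 * 0.8 = 5.84 m^2
Velocity = Q / A = 3.94 / 5.84 = 0.674658 m/s

0.674658 m/s


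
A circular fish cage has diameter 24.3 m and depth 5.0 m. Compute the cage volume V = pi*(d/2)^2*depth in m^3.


r = d/2 = 24.3/2 = 12.15 m
Base area = pi*r^2 = pi*12.15^2 = 463.76976 m^2
Volume = 463.76976 * 5.0 = 2318.85 m^3

2318.85 m^3


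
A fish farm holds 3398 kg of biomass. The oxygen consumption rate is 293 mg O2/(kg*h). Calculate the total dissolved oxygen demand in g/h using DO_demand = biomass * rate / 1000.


Total O2 consumption (mg/h) = 3398 kg * 293 mg/(kg*h) = 995614 mg/h
Convert to g/h: 995614 / 1000 = 995.614 g/h

995.614 g/h


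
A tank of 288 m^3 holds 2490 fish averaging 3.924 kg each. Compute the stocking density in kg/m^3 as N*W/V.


Total biomass = 2490 fish * 3.924 kg = 9770.76 kg
Density = total biomass / volume = 9770.76 / 288 = 33.9263 kg/m^3

33.9263 kg/m^3


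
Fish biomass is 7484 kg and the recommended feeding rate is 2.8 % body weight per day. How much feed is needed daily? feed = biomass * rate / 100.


Feeding rate fraction = 2.8% / 100 = 0.028
Daily feed = 7484 kg * 0.028 = 209.552 kg/day

209.552 kg/day


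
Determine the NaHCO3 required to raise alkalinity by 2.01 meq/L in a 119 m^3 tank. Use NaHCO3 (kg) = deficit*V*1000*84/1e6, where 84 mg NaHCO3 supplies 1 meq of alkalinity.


Tank volume in L = 119 m^3 * 1000 = 119000 L
Total meq required = 2.01 meq/L * 119000 L = 239190 meq
NaHCO3 mass = 239190 meq * 84 mg/meq / 1e6 = 20.092 kg

20.092 kg


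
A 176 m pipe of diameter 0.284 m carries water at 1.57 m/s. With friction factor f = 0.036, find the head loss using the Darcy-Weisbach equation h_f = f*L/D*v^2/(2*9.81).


v^2 = 1.57^2 = 2.4649 m^2/s^2
L/D = 176/0.284 = 619.71831
h_f = f*(L/D)*v^2/(2g) = 0.036 * 619.71831 * 2.4649 / 19.62 = 2.80283 m

2.80283 m


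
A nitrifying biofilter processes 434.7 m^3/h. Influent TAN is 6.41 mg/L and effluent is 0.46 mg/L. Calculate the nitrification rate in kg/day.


Concentration drop: TAN_in - TAN_out = 6.41 - 0.46 = 5.95 mg/L
Hourly TAN removed = Q * dTAN = 434.7 m^3/h * 5.95 mg/L = 2586.465 g/h  (m^3/h * mg/L = g/h)
Daily TAN removed = 2586.465 * 24 = 62075.16 g/day
Convert to kg/day: 62075.16 / 1000 = 62.07516 kg/day

62.07516 kg/day


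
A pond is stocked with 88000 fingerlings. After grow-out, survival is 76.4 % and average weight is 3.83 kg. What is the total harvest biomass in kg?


Survivors = 88000 * 76.4/100 = 67232 fish
Harvest biomass = survivors * W_f = 67232 * 3.83 = 257498.56 kg

257498.56 kg


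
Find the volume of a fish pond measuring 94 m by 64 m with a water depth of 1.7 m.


Base area = L * W = 94 * 64 = 6016 m^2
Volume = area * depth = 6016 * 1.7 = 10227.2 m^3

10227.2 m^3


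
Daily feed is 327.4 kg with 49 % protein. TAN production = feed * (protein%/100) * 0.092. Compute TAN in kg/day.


Protein in feed = 327.4 * 49/100 = 160.426 kg/day
TAN = protein * 0.092 = 160.426 * 0.092 = 14.759192 kg/day

14.759192 kg/day


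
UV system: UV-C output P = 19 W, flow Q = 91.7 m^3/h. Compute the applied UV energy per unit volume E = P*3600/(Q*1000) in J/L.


Energy delivered per hour = 19 W * 3600 s = 68400 J/h
Volume treated per hour = 91.7 m^3/h * 1000 = 91700 L/h
dose = 68400 / 91700 = 0.745911 J/L

0.745911 J/L


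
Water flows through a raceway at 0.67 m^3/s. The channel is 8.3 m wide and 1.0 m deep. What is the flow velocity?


Cross-sectional area = W * d = 8.3 * 1.0 = 8.3 m^2
Velocity = Q / A = 0.67 / 8.3 = 0.0807229 m/s

0.0807229 m/s


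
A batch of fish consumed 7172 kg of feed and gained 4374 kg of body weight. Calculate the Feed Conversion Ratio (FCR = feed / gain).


FCR = feed consumed / weight gained
FCR = 7172 kg / 4374 kg = 1.63969

1.63969


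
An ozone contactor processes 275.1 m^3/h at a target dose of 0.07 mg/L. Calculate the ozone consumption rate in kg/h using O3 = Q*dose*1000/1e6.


O3 demand (mg/h) = Q * dose * 1000 = 275.1 * 0.07 * 1000 = 19257 mg/h
Convert mg to kg: 19257 / 1e6 = 0.019257 kg/h

0.019257 kg/h


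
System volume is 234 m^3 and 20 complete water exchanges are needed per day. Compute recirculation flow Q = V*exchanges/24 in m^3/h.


Daily recirculation volume = 234 m^3 * 20 = 4680 m^3/day
Flow rate Q = daily volume / 24 h = 4680 / 24 = 195 m^3/h

195 m^3/h


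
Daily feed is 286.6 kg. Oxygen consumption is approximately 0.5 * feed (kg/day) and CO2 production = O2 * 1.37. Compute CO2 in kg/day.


O2 = 286.6 * 0.5 = 143.3
CO2 = 143.3 * 1.37 = 196.321

196.321 kg/day


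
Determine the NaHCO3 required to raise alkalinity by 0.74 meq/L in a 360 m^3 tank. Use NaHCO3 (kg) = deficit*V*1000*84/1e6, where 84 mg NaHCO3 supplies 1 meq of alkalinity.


Tank volume in L = 360 m^3 * 1000 = 360000 L
Total meq required = 0.74 meq/L * 360000 L = 266400 meq
NaHCO3 mass = 266400 meq * 84 mg/meq / 1e6 = 22.3776 kg

22.3776 kg


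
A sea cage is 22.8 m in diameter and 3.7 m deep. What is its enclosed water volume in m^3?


r = d/2 = 22.8/2 = 11.4 m
Base area = pi*r^2 = pi*11.4^2 = 408.28138 m^2
Volume = 408.28138 * 3.7 = 1510.64 m^3

1510.64 m^3


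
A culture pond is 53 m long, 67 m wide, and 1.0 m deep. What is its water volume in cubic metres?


Base area = L * W = 53 * 67 = 3551 m^2
Volume = area * depth = 3551 * 1.0 = 3551 m^3

3551 m^3


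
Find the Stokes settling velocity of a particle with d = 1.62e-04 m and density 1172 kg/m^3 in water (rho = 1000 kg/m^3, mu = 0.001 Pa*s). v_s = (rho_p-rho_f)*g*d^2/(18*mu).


Density difference: rho_p - rho_f = 1172 - 1000 = 172 kg/m^3
d^2 = (1.62e-04)^2 = 2.6244e-08 m^2
Numerator = (rho_p - rho_f) * g * d^2 = 172 * 9.81 * 2.6244e-08 = 4.4282026e-05
Denominator = 18 * mu = 18 * 0.001 = 0.018
v_s = 4.4282026e-05 / 0.018 = 0.00246011 m/s
Check: Re = rho_f * v_s * d / mu = 1000 * 0.00246011 * 1.62e-04 / 0.001 = 0.399 < 1, so Stokes' law applies.

0.00246011 m/s


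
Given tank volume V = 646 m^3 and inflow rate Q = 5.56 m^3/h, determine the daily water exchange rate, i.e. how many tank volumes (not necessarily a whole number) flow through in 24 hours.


Daily flow volume = 5.56 m^3/h * 24 h = 133.44 m^3/day
Exchanges = daily flow / tank volume = 133.44 / 646 = 0.206563 exchanges/day

0.206563 exchanges/day
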